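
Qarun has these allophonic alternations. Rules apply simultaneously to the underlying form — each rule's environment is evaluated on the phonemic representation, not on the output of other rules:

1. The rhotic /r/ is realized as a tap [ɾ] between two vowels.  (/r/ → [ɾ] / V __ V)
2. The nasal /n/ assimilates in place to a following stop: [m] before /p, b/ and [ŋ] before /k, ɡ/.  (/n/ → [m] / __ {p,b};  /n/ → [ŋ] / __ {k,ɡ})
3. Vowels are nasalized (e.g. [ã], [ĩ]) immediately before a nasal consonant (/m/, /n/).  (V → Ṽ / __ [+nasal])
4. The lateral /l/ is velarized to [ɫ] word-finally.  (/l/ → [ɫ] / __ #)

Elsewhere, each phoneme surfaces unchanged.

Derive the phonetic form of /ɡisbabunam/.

[ɡisbabũnãm]

/i/ (between /ɡ/ and /s/) is in the target of rule 3 but the environment (before a nasal consonant) is not met → [i].
/a/ (between /b/ and /b/) fails the environment for rule 3, so it stays [a].
Rule 3 applies to /u/ (between /b/ and /n/: before a nasal consonant) → [ũ].
/n/ (between /u/ and /a/) fails the environment for rule 2, so it stays [n].
Rule 3 applies to /a/ (between /n/ and /m/: before a nasal consonant) → [ã].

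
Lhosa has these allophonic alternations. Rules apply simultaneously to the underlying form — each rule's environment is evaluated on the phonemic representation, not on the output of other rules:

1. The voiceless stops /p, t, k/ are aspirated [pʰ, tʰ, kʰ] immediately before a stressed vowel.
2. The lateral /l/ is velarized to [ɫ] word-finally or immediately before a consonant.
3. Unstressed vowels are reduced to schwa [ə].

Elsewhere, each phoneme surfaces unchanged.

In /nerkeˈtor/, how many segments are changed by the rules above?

Segments that undergo a rule: /e/ → [ə] (rule 3); /e/ → [ə] (rule 3); /t/ → [tʰ] (rule 1).
All other segments surface unchanged.

3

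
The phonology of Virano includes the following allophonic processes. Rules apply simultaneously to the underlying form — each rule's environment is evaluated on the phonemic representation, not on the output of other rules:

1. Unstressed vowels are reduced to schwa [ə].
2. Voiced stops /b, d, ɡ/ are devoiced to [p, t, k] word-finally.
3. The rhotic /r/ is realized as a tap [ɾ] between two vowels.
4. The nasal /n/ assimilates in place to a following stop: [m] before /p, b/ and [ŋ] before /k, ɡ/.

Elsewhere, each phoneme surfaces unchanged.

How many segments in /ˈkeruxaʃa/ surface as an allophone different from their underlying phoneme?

4

Segments that undergo a rule: /r/ → [ɾ] (rule 3); /u/ → [ə] (rule 1); /a/ → [ə] (rule 1); /a/ → [ə] (rule 1).
All other segments surface unchanged.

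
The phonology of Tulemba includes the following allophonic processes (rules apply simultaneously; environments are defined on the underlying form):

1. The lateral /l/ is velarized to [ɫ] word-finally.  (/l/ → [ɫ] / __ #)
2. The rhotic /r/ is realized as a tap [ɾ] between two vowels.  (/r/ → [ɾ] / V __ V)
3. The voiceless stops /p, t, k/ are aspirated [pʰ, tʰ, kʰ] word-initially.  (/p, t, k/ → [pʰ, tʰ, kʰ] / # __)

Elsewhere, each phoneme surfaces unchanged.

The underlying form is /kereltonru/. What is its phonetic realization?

[kʰeɾeltonru]

/k/ meets the environment for rule 3 (word-initially) → [kʰ].
/e/ (between /k/ and /r/) is unaffected → [e].
/r/ (between /e/ and /e/): between two vowels, so rule 2 applies → [ɾ].
/e/ — not in any rule's target class → [e].
/l/ (between /e/ and /t/): rule 1 targets it, but not word-finally → unchanged [l].
/t/ (between /l/ and /o/) fails the environment for rule 3, so it stays [t].
/o/ (between /t/ and /n/) is unaffected → [o].
/n/ stays [n].
/r/ (between /n/ and /u/) is in the target of rule 2 but the environment (between two vowels) is not met → [r].
/u/ (word-final) is unaffected → [u].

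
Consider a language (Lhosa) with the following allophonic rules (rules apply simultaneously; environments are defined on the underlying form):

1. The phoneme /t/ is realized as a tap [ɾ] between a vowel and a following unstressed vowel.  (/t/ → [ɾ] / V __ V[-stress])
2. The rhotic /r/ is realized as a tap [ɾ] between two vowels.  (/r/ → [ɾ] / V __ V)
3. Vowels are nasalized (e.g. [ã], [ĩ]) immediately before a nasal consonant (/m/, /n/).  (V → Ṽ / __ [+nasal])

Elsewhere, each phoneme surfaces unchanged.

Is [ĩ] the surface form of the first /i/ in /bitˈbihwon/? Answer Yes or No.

No

/i/ (between /b/ and /t/): rule 3 targets it, but not before a nasal consonant → unchanged [i].
The actual realization is [i], not [ĩ].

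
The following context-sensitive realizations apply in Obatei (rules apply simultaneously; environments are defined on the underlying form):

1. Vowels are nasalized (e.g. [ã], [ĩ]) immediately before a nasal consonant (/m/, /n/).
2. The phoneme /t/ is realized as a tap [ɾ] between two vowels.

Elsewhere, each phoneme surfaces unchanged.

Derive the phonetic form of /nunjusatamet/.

[nũnjusaɾãmet]

/n/ (word-initial) is unaffected → [n].
/u/ meets the environment for rule 1 (before a nasal consonant) → [ũ].
/n/ (between /u/ and /j/) is unaffected → [n].
/j/ — not in any rule's target class → [j].
/u/ (between /j/ and /s/) fails the environment for rule 1, so it stays [u].
/s/ stays [s].
/a/ (between /s/ and /t/) is in the target of rule 1 but the environment (before a nasal consonant) is not met → [a].
/t/ (between /a/ and /a/) occurs between two vowels → [ɾ] by rule 2.
/a/ meets the environment for rule 1 (before a nasal consonant) → [ã].
/m/ — not in any rule's target class → [m].
/e/ (between /m/ and /t/): rule 1 targets it, but not before a nasal consonant → unchanged [e].
/t/ (word-final) is in the target of rule 2 but the environment (between two vowels) is not met → [t].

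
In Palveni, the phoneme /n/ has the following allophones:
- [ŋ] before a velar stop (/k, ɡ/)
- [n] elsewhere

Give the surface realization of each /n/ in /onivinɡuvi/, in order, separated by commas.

Occurrence 1 (position 2): no conditioning environment matches → elsewhere allophone [n].
Occurrence 2 (position 6): before a velar stop → [ŋ].

[n], [ŋ]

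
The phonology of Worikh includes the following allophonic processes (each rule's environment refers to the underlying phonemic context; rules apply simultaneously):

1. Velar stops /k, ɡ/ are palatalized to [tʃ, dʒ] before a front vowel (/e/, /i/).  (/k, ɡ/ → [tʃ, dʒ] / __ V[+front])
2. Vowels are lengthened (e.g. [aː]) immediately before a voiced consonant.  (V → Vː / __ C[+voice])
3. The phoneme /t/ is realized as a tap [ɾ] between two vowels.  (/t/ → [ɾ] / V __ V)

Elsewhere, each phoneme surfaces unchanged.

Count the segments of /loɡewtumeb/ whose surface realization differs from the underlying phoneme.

Segments that undergo a rule: /o/ → [oː] (rule 2); /ɡ/ → [dʒ] (rule 1); /e/ → [eː] (rule 2); /u/ → [uː] (rule 2); /e/ → [eː] (rule 2).
All other segments surface unchanged.

5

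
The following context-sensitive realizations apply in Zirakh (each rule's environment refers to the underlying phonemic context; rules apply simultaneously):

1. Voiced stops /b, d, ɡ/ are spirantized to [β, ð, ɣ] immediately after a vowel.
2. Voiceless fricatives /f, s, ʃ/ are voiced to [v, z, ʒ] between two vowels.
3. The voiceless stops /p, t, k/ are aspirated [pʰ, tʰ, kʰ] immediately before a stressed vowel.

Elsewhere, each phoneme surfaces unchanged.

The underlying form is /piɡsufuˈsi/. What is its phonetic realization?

/p/ (word-initial): rule 3 targets it, but not immediately before a stressed vowel → unchanged [p].
/i/ stays [i].
/ɡ/ (between /i/ and /s/): immediately after a vowel, so rule 1 applies → [ɣ].
/s/ (between /ɡ/ and /u/): rule 2 targets it, but not between two vowels → unchanged [s].
/u/ (between /s/ and /f/) is unaffected → [u].
/f/ (between /u/ and /u/): between two vowels, so rule 2 applies → [v].
/u/ (between /f/ and /s/): no rule targets it → [u].
Rule 2 applies to /s/ (between /u/ and /i/: between two vowels) → [z].
/i/ (word-final) is unaffected → [i].

[piɣsuvuˈzi]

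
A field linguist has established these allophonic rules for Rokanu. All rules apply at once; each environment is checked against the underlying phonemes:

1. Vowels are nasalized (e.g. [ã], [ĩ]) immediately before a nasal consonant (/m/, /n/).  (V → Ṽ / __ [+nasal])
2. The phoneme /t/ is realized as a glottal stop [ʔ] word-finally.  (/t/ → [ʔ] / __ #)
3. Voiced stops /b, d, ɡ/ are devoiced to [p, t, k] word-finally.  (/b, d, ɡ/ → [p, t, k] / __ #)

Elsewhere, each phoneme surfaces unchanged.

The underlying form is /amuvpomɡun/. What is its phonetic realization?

/a/ (word-initial): before a nasal consonant, so rule 1 applies → [ã].
/m/ (between /a/ and /u/): no rule targets it → [m].
/u/ (between /m/ and /v/) is in the target of rule 1 but the environment (before a nasal consonant) is not met → [u].
/v/ (between /u/ and /p/): no rule targets it → [v].
/p/ — not in any rule's target class → [p].
/o/ meets the environment for rule 1 (before a nasal consonant) → [õ].
/m/ (between /o/ and /ɡ/) is unaffected → [m].
/ɡ/ (between /m/ and /u/) fails the environment for rule 3, so it stays [ɡ].
/u/ meets the environment for rule 1 (before a nasal consonant) → [ũ].
/n/ stays [n].

[ãmuvpõmɡũn]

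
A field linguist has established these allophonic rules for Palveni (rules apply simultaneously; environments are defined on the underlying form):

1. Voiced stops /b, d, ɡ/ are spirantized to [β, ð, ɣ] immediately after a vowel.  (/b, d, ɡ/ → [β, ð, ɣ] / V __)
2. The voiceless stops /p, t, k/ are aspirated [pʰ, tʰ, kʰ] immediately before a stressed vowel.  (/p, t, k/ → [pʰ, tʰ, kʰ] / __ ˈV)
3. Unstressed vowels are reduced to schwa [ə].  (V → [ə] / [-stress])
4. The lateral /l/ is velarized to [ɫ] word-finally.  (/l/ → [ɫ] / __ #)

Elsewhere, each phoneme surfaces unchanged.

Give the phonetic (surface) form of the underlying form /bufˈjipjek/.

/b/ (word-initial) fails the environment for rule 1, so it stays [b].
/u/ (between /b/ and /f/) occurs in an unstressed syllable → [ə] by rule 3.
/i/ (between /j/ and /p/) is in the target of rule 3 but the environment (in an unstressed syllable) is not met → [i].
/p/ — between /i/ and /j/; rule 2 does not apply here → [p].
/e/ — between /j/ and /k/, in an unstressed syllable — surfaces as [ə] (rule 3).
/k/ — word-final; rule 2 does not apply here → [k].

[bəfˈjipjək]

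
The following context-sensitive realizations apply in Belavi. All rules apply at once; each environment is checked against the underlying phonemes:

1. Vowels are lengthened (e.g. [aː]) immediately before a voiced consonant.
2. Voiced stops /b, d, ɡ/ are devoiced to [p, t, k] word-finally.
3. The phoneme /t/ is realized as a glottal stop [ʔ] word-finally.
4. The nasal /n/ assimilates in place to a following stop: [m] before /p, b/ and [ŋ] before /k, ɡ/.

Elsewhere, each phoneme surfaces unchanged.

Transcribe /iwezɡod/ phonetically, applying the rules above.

Rule 1 applies to /i/ (word-initial: before a voiced consonant) → [iː].
/w/ stays [w].
Rule 1 applies to /e/ (between /w/ and /z/: before a voiced consonant) → [eː].
/z/ (between /e/ and /ɡ/) is unaffected → [z].
/ɡ/ (between /z/ and /o/): rule 2 targets it, but not word-finally → unchanged [ɡ].
/o/ meets the environment for rule 1 (before a voiced consonant) → [oː].
Rule 2 applies to /d/ (word-final: word-finally) → [t].

[iːweːzɡoːt]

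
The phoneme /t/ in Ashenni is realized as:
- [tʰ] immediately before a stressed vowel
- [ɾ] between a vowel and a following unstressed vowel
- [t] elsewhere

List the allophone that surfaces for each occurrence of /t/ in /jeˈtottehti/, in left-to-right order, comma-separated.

Occurrence 1 (position 3): immediately before a stressed vowel → [tʰ].
Occurrence 2 (position 5): no conditioning environment matches → elsewhere allophone [t].
Occurrence 3 (position 6): no conditioning environment matches → elsewhere allophone [t].
Occurrence 4 (position 9): no conditioning environment matches → elsewhere allophone [t].

[tʰ], [t], [t], [t]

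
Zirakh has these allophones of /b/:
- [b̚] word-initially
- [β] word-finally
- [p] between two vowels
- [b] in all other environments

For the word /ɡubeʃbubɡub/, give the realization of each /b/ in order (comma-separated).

Occurrence 1 (position 3): between two vowels → [p].
Occurrence 2 (position 6): no conditioning environment matches → elsewhere allophone [b].
Occurrence 3 (position 8): no conditioning environment matches → elsewhere allophone [b].
Occurrence 4 (position 11): word-finally → [β].

[p], [b], [b], [β]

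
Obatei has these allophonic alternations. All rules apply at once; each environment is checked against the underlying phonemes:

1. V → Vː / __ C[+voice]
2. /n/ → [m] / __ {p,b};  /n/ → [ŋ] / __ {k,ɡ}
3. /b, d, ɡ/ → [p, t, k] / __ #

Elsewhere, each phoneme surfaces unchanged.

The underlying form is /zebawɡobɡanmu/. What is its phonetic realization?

[zeːbaːwɡoːbɡaːnmu]

/z/ (word-initial) is unaffected → [z].
/e/ — between /z/ and /b/, before a voiced consonant — surfaces as [eː] (rule 1).
/b/ (between /e/ and /a/): rule 3 targets it, but not word-finally → unchanged [b].
/a/ meets the environment for rule 1 (before a voiced consonant) → [aː].
/w/ (between /a/ and /ɡ/) is unaffected → [w].
/ɡ/ (between /w/ and /o/): rule 3 targets it, but not word-finally → unchanged [ɡ].
Rule 1 applies to /o/ (between /ɡ/ and /b/: before a voiced consonant) → [oː].
/b/ (between /o/ and /ɡ/) is in the target of rule 3 but the environment (word-finally) is not met → [b].
/ɡ/ (between /b/ and /a/): rule 3 targets it, but not word-finally → unchanged [ɡ].
Rule 1 applies to /a/ (between /ɡ/ and /n/: before a voiced consonant) → [aː].
/n/ (between /a/ and /m/): rule 2 targets it, but not before a labial or velar stop → unchanged [n].
/m/ stays [m].
/u/ (word-final) fails the environment for rule 1, so it stays [u].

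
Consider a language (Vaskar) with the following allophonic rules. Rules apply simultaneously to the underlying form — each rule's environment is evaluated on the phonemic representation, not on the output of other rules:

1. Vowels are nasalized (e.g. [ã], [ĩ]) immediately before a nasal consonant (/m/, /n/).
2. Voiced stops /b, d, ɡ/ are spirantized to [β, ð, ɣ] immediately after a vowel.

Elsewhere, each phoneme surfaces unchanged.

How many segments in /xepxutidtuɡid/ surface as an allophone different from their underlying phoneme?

3

Segments that undergo a rule: /d/ → [ð] (rule 2); /ɡ/ → [ɣ] (rule 2); /d/ → [ð] (rule 2).
All other segments surface unchanged.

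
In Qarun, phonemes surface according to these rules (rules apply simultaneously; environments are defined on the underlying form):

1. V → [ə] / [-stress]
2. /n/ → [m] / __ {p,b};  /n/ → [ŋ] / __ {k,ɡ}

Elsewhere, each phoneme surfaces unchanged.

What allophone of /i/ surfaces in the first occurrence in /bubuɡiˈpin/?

[ə]

/i/ meets the environment for rule 1 (in an unstressed syllable) → [ə].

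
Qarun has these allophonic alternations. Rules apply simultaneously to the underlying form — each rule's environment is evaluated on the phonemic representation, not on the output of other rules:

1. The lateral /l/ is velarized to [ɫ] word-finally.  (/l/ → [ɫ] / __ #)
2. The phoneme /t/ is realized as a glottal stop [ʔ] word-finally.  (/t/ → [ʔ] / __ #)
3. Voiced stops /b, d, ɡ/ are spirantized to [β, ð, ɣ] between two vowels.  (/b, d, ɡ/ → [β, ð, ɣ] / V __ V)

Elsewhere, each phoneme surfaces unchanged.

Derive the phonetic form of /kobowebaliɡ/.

[koβoweβaliɡ]

/b/ meets the environment for rule 3 (between two vowels) → [β].
Rule 3 applies to /b/ (between /e/ and /a/: between two vowels) → [β].
/l/ (between /a/ and /i/): rule 1 targets it, but not word-finally → unchanged [l].
/ɡ/ (word-final) fails the environment for rule 3, so it stays [ɡ].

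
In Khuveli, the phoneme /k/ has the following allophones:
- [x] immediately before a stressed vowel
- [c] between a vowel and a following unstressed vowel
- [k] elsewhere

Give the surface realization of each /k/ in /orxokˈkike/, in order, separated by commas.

[k], [x], [c]

Occurrence 1 (position 5): no conditioning environment matches → elsewhere allophone [k].
Occurrence 2 (position 6): immediately before a stressed vowel → [x].
Occurrence 3 (position 8): between a vowel and a following unstressed vowel → [c].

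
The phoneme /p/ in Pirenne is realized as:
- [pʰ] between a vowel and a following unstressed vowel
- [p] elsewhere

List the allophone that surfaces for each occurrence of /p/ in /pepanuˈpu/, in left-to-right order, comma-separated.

[p], [pʰ], [p]

Occurrence 1 (position 1): no conditioning environment matches → elsewhere allophone [p].
Occurrence 2 (position 3): between a vowel and a following unstressed vowel → [pʰ].
Occurrence 3 (position 7): no conditioning environment matches → elsewhere allophone [p].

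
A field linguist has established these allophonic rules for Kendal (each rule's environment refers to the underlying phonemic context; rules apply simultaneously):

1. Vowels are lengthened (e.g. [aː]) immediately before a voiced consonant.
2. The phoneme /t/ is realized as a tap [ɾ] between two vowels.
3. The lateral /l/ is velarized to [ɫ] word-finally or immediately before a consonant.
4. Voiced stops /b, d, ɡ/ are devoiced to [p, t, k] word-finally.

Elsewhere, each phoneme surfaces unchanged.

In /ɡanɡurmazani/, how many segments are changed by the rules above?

4

Segments that undergo a rule: /a/ → [aː] (rule 1); /u/ → [uː] (rule 1); /a/ → [aː] (rule 1); /a/ → [aː] (rule 1).
All other segments surface unchanged.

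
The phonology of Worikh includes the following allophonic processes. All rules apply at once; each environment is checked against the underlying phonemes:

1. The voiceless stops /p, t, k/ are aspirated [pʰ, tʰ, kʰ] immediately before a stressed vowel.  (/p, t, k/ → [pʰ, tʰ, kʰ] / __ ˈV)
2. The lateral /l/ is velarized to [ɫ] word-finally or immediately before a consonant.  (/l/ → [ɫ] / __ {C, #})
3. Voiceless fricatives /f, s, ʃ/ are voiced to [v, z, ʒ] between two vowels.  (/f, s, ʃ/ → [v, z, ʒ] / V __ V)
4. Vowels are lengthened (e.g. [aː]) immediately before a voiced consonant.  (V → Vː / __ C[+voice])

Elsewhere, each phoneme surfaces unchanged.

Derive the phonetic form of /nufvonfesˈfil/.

[nufvoːnfesˈfiːɫ]

/u/ — between /n/ and /f/; rule 4 does not apply here → [u].
/f/ (between /u/ and /v/): rule 3 targets it, but not between two vowels → unchanged [f].
/o/ (between /v/ and /n/): before a voiced consonant, so rule 4 applies → [oː].
/f/ (between /n/ and /e/): rule 3 targets it, but not between two vowels → unchanged [f].
/e/ (between /f/ and /s/): rule 4 targets it, but not before a voiced consonant → unchanged [e].
/s/ (between /e/ and /f/) fails the environment for rule 3, so it stays [s].
/f/ — between /s/ and /i/; rule 3 does not apply here → [f].
/i/ (between /f/ and /l/): before a voiced consonant, so rule 4 applies → [iː].
/l/ — word-final, word-finally or immediately before a consonant — surfaces as [ɫ] (rule 2).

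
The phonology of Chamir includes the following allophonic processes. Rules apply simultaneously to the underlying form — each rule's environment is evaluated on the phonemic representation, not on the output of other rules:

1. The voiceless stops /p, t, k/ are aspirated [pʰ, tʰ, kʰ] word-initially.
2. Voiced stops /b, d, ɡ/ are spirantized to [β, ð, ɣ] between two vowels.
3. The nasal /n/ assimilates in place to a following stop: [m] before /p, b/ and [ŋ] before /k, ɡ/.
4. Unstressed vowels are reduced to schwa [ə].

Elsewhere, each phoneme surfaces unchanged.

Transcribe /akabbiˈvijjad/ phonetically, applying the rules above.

Rule 4 applies to /a/ (word-initial: in an unstressed syllable) → [ə].
/k/ (between /a/ and /a/) is in the target of rule 1 but the environment (word-initially) is not met → [k].
/a/ meets the environment for rule 4 (in an unstressed syllable) → [ə].
/b/ (between /a/ and /b/) is in the target of rule 2 but the environment (between two vowels) is not met → [b].
/b/ — between /b/ and /i/; rule 2 does not apply here → [b].
/i/ (between /b/ and /v/): in an unstressed syllable, so rule 4 applies → [ə].
/v/ (between /i/ and /i/) is unaffected → [v].
/i/ (between /v/ and /j/) fails the environment for rule 4, so it stays [i].
/j/ (between /i/ and /j/): no rule targets it → [j].
/j/ — not in any rule's target class → [j].
/a/ (between /j/ and /d/) occurs in an unstressed syllable → [ə] by rule 4.
/d/ (word-final) is in the target of rule 2 but the environment (between two vowels) is not met → [d].

[əkəbbəˈvijjəd]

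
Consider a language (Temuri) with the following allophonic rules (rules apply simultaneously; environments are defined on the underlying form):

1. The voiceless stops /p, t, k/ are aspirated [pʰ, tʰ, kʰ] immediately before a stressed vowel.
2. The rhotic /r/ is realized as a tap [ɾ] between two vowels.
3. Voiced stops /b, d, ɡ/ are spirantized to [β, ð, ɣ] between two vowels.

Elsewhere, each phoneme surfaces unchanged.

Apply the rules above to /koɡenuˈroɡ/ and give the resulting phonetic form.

/k/ (word-initial): rule 1 targets it, but not immediately before a stressed vowel → unchanged [k].
/o/ stays [o].
/ɡ/ (between /o/ and /e/) occurs between two vowels → [ɣ] by rule 3.
/e/ — not in any rule's target class → [e].
/n/ — not in any rule's target class → [n].
/u/ (between /n/ and /r/) is unaffected → [u].
/r/ meets the environment for rule 2 (between two vowels) → [ɾ].
/o/ — not in any rule's target class → [o].
/ɡ/ (word-final): rule 3 targets it, but not between two vowels → unchanged [ɡ].

[koɣenuˈɾoɡ]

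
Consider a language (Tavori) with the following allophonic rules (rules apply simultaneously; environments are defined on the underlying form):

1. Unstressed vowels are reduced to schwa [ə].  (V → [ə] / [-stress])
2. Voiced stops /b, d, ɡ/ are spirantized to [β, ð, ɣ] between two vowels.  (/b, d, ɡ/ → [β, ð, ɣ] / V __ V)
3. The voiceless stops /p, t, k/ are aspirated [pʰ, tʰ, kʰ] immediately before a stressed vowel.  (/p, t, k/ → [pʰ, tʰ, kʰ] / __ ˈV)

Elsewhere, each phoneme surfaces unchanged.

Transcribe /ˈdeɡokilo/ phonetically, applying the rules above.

/d/ (word-initial) is in the target of rule 2 but the environment (between two vowels) is not met → [d].
/e/ (between /d/ and /ɡ/) is in the target of rule 1 but the environment (in an unstressed syllable) is not met → [e].
/ɡ/ (between /e/ and /o/): between two vowels, so rule 2 applies → [ɣ].
/o/ (between /ɡ/ and /k/) occurs in an unstressed syllable → [ə] by rule 1.
/k/ (between /o/ and /i/) is in the target of rule 3 but the environment (immediately before a stressed vowel) is not met → [k].
/i/ (between /k/ and /l/) occurs in an unstressed syllable → [ə] by rule 1.
/l/ (between /i/ and /o/): no rule targets it → [l].
/o/ (word-final): in an unstressed syllable, so rule 1 applies → [ə].

[ˈdeɣəkələ]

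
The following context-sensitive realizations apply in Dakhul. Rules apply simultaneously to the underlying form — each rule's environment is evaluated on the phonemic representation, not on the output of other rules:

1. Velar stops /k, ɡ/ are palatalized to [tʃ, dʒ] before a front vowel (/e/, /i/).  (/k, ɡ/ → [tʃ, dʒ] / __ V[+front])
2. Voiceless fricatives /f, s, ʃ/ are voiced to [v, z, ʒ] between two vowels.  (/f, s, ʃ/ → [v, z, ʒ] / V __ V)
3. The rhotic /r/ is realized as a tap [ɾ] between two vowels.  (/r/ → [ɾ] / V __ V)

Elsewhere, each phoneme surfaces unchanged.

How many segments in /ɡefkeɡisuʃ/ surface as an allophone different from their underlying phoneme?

Segments that undergo a rule: /ɡ/ → [dʒ] (rule 1); /k/ → [tʃ] (rule 1); /ɡ/ → [dʒ] (rule 1); /s/ → [z] (rule 2).
All other segments surface unchanged.

4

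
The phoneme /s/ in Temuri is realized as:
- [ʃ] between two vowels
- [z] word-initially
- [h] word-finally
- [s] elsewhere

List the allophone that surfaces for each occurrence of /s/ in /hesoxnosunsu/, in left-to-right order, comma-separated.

[ʃ], [ʃ], [s]

Occurrence 1 (position 3): between two vowels → [ʃ].
Occurrence 2 (position 8): between two vowels → [ʃ].
Occurrence 3 (position 11): no conditioning environment matches → elsewhere allophone [s].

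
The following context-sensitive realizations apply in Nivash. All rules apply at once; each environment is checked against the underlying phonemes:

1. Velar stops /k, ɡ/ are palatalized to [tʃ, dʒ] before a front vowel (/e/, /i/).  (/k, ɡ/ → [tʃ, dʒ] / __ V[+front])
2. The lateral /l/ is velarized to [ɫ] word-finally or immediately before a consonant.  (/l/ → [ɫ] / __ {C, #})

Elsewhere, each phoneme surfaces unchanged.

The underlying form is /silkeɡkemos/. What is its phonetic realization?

[siɫtʃeɡtʃemos]

/s/ (word-initial): no rule targets it → [s].
/i/ stays [i].
/l/ (between /i/ and /k/): word-finally or immediately before a consonant, so rule 2 applies → [ɫ].
Rule 1 applies to /k/ (between /l/ and /e/: before a front vowel) → [tʃ].
/e/ — not in any rule's target class → [e].
/ɡ/ — between /e/ and /k/; rule 1 does not apply here → [ɡ].
/k/ — between /ɡ/ and /e/, before a front vowel — surfaces as [tʃ] (rule 1).
/e/ — not in any rule's target class → [e].
/m/ (between /e/ and /o/): no rule targets it → [m].
/o/ (between /m/ and /s/): no rule targets it → [o].
/s/ (word-final) is unaffected → [s].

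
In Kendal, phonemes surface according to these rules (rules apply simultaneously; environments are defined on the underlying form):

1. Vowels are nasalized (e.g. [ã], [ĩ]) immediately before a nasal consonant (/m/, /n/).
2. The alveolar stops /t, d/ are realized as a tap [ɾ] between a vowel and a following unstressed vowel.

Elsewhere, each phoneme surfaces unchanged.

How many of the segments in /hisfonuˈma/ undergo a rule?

Segments that undergo a rule: /o/ → [õ] (rule 1); /u/ → [ũ] (rule 1).
All other segments surface unchanged.

2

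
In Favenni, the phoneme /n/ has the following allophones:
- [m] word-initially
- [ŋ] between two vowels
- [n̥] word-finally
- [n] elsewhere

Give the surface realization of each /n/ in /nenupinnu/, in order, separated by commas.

[m], [ŋ], [n], [n]

Occurrence 1 (position 1): word-initially → [m].
Occurrence 2 (position 3): between two vowels → [ŋ].
Occurrence 3 (position 7): no conditioning environment matches → elsewhere allophone [n].
Occurrence 4 (position 8): no conditioning environment matches → elsewhere allophone [n].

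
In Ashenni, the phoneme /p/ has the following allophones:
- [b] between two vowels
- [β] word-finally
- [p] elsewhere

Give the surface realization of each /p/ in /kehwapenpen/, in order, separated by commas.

[b], [p]

Occurrence 1 (position 6): between two vowels → [b].
Occurrence 2 (position 9): no conditioning environment matches → elsewhere allophone [p].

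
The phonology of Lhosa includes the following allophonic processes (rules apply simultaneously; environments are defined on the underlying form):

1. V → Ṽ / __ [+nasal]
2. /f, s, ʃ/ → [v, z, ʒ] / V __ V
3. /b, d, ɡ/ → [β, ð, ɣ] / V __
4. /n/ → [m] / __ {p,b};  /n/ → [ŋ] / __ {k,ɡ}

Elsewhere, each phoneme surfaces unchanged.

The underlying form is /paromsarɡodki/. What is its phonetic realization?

[parõmsarɡoðki]

/p/ (word-initial): no rule targets it → [p].
/a/ (between /p/ and /r/) is in the target of rule 1 but the environment (before a nasal consonant) is not met → [a].
/r/ (between /a/ and /o/): no rule targets it → [r].
/o/ (between /r/ and /m/) occurs before a nasal consonant → [õ] by rule 1.
/m/ (between /o/ and /s/): no rule targets it → [m].
/s/ (between /m/ and /a/) fails the environment for rule 2, so it stays [s].
/a/ (between /s/ and /r/) fails the environment for rule 1, so it stays [a].
/r/ (between /a/ and /ɡ/): no rule targets it → [r].
/ɡ/ — between /r/ and /o/; rule 3 does not apply here → [ɡ].
/o/ (between /ɡ/ and /d/) is in the target of rule 1 but the environment (before a nasal consonant) is not met → [o].
/d/ — between /o/ and /k/, immediately after a vowel — surfaces as [ð] (rule 3).
/k/ (between /d/ and /i/): no rule targets it → [k].
/i/ (word-final) fails the environment for rule 1, so it stays [i].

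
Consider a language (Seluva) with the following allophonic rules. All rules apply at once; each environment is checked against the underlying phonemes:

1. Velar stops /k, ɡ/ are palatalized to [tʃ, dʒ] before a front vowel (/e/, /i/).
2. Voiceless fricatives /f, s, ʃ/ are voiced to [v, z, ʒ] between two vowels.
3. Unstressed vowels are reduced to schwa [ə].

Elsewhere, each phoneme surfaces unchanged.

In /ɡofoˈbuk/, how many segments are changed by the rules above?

Segments that undergo a rule: /o/ → [ə] (rule 3); /f/ → [v] (rule 2); /o/ → [ə] (rule 3).
All other segments surface unchanged.

3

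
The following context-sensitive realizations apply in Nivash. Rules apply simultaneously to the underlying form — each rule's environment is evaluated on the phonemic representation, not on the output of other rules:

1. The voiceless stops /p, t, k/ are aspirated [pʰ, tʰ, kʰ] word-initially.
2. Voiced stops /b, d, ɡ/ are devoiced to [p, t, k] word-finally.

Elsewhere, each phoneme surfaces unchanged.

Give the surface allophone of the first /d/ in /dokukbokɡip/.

/d/ (word-initial) fails the environment for rule 2, so it stays [d].

[d]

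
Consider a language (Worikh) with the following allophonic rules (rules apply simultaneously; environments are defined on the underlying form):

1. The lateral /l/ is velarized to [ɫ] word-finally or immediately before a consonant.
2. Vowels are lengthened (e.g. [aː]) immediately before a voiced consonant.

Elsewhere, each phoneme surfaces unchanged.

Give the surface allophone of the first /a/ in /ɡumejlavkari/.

/a/ meets the environment for rule 2 (before a voiced consonant) → [aː].

[aː]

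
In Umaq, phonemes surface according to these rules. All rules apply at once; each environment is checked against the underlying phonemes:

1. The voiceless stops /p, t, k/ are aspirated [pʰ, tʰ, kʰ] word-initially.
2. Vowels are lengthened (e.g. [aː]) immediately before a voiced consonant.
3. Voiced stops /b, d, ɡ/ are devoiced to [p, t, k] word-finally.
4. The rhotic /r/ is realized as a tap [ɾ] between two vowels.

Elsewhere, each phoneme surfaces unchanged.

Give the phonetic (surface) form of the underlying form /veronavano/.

[veːɾoːnaːvaːno]

/e/ (between /v/ and /r/) occurs before a voiced consonant → [eː] by rule 2.
/r/ — between /e/ and /o/, between two vowels — surfaces as [ɾ] (rule 4).
/o/ (between /r/ and /n/): before a voiced consonant, so rule 2 applies → [oː].
/a/ (between /n/ and /v/) occurs before a voiced consonant → [aː] by rule 2.
Rule 2 applies to /a/ (between /v/ and /n/: before a voiced consonant) → [aː].
/o/ — word-final; rule 2 does not apply here → [o].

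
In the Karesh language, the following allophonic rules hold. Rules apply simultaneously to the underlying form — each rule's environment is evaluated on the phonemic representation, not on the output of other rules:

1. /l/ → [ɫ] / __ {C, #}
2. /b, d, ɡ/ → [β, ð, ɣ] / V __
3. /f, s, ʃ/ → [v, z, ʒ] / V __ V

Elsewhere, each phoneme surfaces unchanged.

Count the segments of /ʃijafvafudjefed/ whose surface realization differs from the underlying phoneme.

Segments that undergo a rule: /f/ → [v] (rule 3); /d/ → [ð] (rule 2); /f/ → [v] (rule 3); /d/ → [ð] (rule 2).
All other segments surface unchanged.

4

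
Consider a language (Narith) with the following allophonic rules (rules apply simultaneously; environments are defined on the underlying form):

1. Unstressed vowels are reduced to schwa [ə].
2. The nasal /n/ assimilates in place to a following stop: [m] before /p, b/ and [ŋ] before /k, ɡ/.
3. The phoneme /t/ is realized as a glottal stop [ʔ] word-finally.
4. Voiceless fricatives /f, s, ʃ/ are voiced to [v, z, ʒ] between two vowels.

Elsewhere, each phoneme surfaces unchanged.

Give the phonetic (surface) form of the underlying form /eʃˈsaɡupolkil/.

[əʃˈsaɡəpəlkəl]

/e/ meets the environment for rule 1 (in an unstressed syllable) → [ə].
/ʃ/ (between /e/ and /s/) is in the target of rule 4 but the environment (between two vowels) is not met → [ʃ].
/s/ (between /ʃ/ and /a/) fails the environment for rule 4, so it stays [s].
/a/ (between /s/ and /ɡ/): rule 1 targets it, but not in an unstressed syllable → unchanged [a].
/u/ (between /ɡ/ and /p/) occurs in an unstressed syllable → [ə] by rule 1.
/o/ (between /p/ and /l/): in an unstressed syllable, so rule 1 applies → [ə].
/i/ (between /k/ and /l/): in an unstressed syllable, so rule 1 applies → [ə].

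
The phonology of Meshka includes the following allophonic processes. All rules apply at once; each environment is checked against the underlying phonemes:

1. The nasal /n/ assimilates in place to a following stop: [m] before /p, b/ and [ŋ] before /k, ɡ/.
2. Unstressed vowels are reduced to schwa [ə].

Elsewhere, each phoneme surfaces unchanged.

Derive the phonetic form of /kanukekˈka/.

/a/ (between /k/ and /n/): in an unstressed syllable, so rule 2 applies → [ə].
/n/ (between /a/ and /u/) fails the environment for rule 1, so it stays [n].
/u/ — between /n/ and /k/, in an unstressed syllable — surfaces as [ə] (rule 2).
/e/ (between /k/ and /k/): in an unstressed syllable, so rule 2 applies → [ə].
/a/ (word-final) is in the target of rule 2 but the environment (in an unstressed syllable) is not met → [a].

[kənəkəkˈka]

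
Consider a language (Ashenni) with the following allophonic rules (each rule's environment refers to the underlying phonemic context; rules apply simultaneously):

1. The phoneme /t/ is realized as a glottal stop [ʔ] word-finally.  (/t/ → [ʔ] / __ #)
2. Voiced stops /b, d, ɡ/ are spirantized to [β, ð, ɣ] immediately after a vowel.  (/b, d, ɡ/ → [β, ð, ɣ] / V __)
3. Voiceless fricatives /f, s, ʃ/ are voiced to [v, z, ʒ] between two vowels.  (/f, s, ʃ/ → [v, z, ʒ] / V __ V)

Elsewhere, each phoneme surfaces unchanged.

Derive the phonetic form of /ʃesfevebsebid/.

/ʃ/ (word-initial) fails the environment for rule 3, so it stays [ʃ].
/s/ (between /e/ and /f/): rule 3 targets it, but not between two vowels → unchanged [s].
/f/ (between /s/ and /e/) fails the environment for rule 3, so it stays [f].
/b/ (between /e/ and /s/) occurs immediately after a vowel → [β] by rule 2.
/s/ (between /b/ and /e/): rule 3 targets it, but not between two vowels → unchanged [s].
Rule 2 applies to /b/ (between /e/ and /i/: immediately after a vowel) → [β].
/d/ — word-final, immediately after a vowel — surfaces as [ð] (rule 2).

[ʃesfeveβseβið]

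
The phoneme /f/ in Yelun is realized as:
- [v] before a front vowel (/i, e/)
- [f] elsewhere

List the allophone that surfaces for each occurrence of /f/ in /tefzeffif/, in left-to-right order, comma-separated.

[f], [f], [v], [f]

Occurrence 1 (position 3): no conditioning environment matches → elsewhere allophone [f].
Occurrence 2 (position 6): no conditioning environment matches → elsewhere allophone [f].
Occurrence 3 (position 7): before a front vowel (/i, e/) → [v].
Occurrence 4 (position 9): no conditioning environment matches → elsewhere allophone [f].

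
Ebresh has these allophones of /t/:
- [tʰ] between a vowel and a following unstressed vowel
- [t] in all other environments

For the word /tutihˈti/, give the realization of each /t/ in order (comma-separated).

[t], [tʰ], [t]

Occurrence 1 (position 1): no conditioning environment matches → elsewhere allophone [t].
Occurrence 2 (position 3): between a vowel and a following unstressed vowel → [tʰ].
Occurrence 3 (position 6): no conditioning environment matches → elsewhere allophone [t].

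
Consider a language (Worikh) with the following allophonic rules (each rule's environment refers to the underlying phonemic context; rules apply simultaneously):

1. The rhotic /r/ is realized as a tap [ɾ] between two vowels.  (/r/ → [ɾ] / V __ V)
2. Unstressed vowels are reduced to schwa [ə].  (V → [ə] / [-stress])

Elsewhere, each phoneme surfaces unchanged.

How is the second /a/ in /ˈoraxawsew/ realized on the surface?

Rule 2 applies to /a/ (between /x/ and /w/: in an unstressed syllable) → [ə].

[ə]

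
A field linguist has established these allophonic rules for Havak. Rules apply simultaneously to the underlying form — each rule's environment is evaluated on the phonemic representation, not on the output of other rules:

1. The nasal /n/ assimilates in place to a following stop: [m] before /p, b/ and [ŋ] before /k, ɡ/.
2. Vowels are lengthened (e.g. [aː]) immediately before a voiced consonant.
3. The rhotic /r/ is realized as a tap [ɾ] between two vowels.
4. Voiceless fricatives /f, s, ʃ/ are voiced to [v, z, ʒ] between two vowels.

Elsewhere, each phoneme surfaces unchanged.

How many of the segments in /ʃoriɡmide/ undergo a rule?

Segments that undergo a rule: /o/ → [oː] (rule 2); /r/ → [ɾ] (rule 3); /i/ → [iː] (rule 2); /i/ → [iː] (rule 2).
All other segments surface unchanged.

4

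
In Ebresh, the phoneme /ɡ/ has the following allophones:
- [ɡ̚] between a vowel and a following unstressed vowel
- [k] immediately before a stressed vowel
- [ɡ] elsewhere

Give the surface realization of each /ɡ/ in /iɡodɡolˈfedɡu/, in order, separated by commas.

Occurrence 1 (position 2): between a vowel and a following unstressed vowel → [ɡ̚].
Occurrence 2 (position 5): no conditioning environment matches → elsewhere allophone [ɡ].
Occurrence 3 (position 11): no conditioning environment matches → elsewhere allophone [ɡ].

[ɡ̚], [ɡ], [ɡ]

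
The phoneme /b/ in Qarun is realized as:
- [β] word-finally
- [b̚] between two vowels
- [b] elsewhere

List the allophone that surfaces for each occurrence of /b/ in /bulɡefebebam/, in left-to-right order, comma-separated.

Occurrence 1 (position 1): no conditioning environment matches → elsewhere allophone [b].
Occurrence 2 (position 8): between two vowels → [b̚].
Occurrence 3 (position 10): between two vowels → [b̚].

[b], [b̚], [b̚]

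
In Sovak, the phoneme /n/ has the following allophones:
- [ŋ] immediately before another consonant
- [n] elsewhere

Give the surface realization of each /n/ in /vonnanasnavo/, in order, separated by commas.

Occurrence 1 (position 3): immediately before another consonant → [ŋ].
Occurrence 2 (position 4): no conditioning environment matches → elsewhere allophone [n].
Occurrence 3 (position 6): no conditioning environment matches → elsewhere allophone [n].
Occurrence 4 (position 9): no conditioning environment matches → elsewhere allophone [n].

[ŋ], [n], [n], [n]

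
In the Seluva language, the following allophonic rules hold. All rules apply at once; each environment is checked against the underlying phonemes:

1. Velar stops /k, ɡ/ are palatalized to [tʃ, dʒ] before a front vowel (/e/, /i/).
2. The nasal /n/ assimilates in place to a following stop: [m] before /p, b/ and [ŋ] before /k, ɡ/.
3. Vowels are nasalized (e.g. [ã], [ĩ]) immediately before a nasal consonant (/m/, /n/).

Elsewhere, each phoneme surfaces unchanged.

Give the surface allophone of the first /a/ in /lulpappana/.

/a/ (between /p/ and /p/) fails the environment for rule 3, so it stays [a].

[a]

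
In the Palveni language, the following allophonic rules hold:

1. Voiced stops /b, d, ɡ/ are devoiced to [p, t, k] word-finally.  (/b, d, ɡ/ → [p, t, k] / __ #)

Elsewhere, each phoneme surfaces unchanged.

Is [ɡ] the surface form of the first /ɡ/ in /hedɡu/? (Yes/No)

Yes

/ɡ/ (between /d/ and /u/): rule 1 targets it, but not word-finally → unchanged [ɡ].
The actual realization is [ɡ], which matches [ɡ].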